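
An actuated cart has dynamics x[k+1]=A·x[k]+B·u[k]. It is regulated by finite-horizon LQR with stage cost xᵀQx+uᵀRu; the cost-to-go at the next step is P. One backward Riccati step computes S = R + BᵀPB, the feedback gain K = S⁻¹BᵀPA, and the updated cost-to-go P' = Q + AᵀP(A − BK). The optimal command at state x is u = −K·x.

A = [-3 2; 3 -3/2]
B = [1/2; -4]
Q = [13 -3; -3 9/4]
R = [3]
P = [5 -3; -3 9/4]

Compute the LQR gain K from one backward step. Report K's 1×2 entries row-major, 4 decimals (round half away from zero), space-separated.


-1.4354 0.8565

BᵀP = [14.5000 -10.5000]
S = R + BᵀPB = [3] + [49.2500] = [52.2500]
BᵀPA = [-75.0000 44.7500]
K = S⁻¹·BᵀPA = [-1.4354 0.8565]
A−BK = [-2.2823 1.5718; -2.7416 1.9258]
AᵀP(A−BK) = [11.5945 -7.3906; -7.3906 4.7359]
P' = Q + AᵀP(A−BK) = [24.5945 -10.3906; -10.3906 6.9859]
tr(P') = 31.5804


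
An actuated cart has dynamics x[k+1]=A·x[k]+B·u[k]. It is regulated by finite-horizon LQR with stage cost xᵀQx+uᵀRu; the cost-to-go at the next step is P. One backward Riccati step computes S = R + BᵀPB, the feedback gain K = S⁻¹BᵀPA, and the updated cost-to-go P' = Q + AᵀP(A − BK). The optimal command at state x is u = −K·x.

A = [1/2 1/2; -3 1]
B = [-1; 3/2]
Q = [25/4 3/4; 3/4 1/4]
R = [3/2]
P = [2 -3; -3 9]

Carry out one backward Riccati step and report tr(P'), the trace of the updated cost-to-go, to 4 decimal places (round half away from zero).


BᵀP = [-6.5000 16.5000]
S = R + BᵀPB = [3/2] + [31.2500] = [32.7500]
BᵀPA = [-52.7500 13.2500]
K = S⁻¹·BᵀPA = [-1.6107 0.4046]
A−BK = [-1.1107 0.9046; -0.5840 0.3931]
AᵀP(A−BK) = [5.5363 -2.1584; -2.1584 1.1393]
P' = Q + AᵀP(A−BK) = [11.7863 -1.4084; -1.4084 1.3893]
tr(P') = 13.1756

13.1756


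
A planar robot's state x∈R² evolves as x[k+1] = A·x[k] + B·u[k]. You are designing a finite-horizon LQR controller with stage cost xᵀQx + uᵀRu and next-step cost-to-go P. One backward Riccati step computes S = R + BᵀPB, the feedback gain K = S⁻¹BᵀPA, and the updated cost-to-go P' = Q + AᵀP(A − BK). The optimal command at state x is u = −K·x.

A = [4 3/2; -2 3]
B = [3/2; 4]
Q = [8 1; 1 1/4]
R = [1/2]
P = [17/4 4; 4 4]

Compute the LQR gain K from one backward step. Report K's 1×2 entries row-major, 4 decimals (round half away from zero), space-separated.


0.3728 0.8157

BᵀP = [22.3750 22.0000]
S = R + BᵀPB = [1/2] + [121.5625] = [122.0625]
BᵀPA = [45.5000 99.5625]
K = S⁻¹·BᵀPA = [0.3728 0.8157]
A−BK = [3.4409 0.2765; -3.4910 -0.2627]
AᵀP(A−BK) = [3.0394 0.3871; 0.3871 0.3525]
P' = Q + AᵀP(A−BK) = [11.0394 1.3871; 1.3871 0.6025]
tr(P') = 11.6420


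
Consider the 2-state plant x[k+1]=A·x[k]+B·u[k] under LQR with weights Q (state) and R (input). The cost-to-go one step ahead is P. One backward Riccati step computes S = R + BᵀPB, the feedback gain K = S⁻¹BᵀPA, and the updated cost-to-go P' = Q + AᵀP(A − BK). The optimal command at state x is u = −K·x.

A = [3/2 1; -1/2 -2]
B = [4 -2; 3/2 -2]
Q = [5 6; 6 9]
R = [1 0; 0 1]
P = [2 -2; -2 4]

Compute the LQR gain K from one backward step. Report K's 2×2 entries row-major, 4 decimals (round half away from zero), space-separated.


BᵀP = [5.0000 -2.0000; 0.0000 -4.0000]
S = R + BᵀPB = [1 0; 0 1] + [17.0000 -6.0000; -6.0000 8.0000] = [18.0000 -6.0000; -6.0000 9.0000]
BᵀPA = [8.5000 9.0000; 2.0000 8.0000]
K = S⁻¹·BᵀPA = [0.7024 1.0238; 0.6905 1.5714]
A−BK = [0.0714 0.0476; -0.1726 -0.3929]
AᵀP(A−BK) = [1.1488 2.1548; 2.1548 4.2143]
P' = Q + AᵀP(A−BK) = [6.1488 8.1548; 8.1548 13.2143]
tr(P') = 19.3631

0.7024 1.0238 0.6905 1.5714


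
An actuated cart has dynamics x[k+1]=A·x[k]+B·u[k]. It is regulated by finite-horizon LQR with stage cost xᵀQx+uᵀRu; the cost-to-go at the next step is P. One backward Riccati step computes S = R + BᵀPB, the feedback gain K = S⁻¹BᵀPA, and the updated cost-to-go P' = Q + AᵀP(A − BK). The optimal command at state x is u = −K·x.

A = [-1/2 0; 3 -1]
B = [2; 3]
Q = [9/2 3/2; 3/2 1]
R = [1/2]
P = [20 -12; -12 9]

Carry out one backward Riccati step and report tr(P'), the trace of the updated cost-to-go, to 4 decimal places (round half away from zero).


BᵀP = [4.0000 3.0000]
S = R + BᵀPB = [1/2] + [17.0000] = [17.5000]
BᵀPA = [7.0000 -3.0000]
K = S⁻¹·BᵀPA = [0.4000 -0.1714]
A−BK = [-1.3000 0.3429; 1.8000 -0.4857]
AᵀP(A−BK) = [119.2000 -31.8000; -31.8000 8.4857]
P' = Q + AᵀP(A−BK) = [123.7000 -30.3000; -30.3000 9.4857]
tr(P') = 133.1857

133.1857


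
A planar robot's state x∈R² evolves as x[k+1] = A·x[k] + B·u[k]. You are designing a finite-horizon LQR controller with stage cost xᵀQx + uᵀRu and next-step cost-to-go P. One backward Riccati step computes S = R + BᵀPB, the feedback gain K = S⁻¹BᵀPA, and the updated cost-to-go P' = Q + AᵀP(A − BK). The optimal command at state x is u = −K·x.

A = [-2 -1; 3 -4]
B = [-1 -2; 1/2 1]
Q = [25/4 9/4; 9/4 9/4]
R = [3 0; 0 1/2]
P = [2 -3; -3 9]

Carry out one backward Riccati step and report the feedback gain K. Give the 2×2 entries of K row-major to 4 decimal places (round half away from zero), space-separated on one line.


0.1601 -0.1438 1.9213 -1.7259

BᵀP = [-3.5000 7.5000; -7.0000 15.0000]
S = R + BᵀPB = [3 0; 0 1/2] + [7.2500 14.5000; 14.5000 29.0000] = [10.2500 14.5000; 14.5000 29.5000]
BᵀPA = [29.5000 -26.5000; 59.0000 -53.0000]
K = S⁻¹·BᵀPA = [0.1601 -0.1438; 1.9213 -1.7259]
A−BK = [2.0027 -4.5957; 0.9986 -2.2022]
AᵀP(A−BK) = [6.9199 -12.9281; -12.9281 26.7151]
P' = Q + AᵀP(A−BK) = [13.1699 -10.6781; -10.6781 28.9651]
tr(P') = 42.1350


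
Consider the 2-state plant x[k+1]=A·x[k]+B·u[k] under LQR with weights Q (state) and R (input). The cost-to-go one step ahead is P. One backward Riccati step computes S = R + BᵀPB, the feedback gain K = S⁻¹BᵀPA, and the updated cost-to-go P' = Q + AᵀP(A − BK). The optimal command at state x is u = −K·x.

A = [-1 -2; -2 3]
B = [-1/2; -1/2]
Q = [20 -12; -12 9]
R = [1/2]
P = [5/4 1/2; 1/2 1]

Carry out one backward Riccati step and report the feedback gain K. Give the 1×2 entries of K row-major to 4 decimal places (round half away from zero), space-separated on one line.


BᵀP = [-0.8750 -0.7500]
S = R + BᵀPB = [1/2] + [0.8125] = [1.3125]
BᵀPA = [2.3750 -0.5000]
K = S⁻¹·BᵀPA = [1.8095 -0.3810]
A−BK = [-0.0952 -2.1905; -1.0952 2.8095]
AᵀP(A−BK) = [2.9524 -2.0952; -2.0952 7.8095]
P' = Q + AᵀP(A−BK) = [22.9524 -14.0952; -14.0952 16.8095]
tr(P') = 39.7619

1.8095 -0.3810


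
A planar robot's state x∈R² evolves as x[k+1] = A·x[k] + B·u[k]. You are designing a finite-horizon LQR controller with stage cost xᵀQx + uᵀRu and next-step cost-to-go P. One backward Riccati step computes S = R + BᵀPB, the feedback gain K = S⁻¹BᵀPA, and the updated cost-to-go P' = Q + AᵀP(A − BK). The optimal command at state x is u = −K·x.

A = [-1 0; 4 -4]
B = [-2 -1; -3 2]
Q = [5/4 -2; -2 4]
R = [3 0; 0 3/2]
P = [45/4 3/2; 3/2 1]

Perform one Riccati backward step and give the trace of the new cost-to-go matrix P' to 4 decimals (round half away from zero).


BᵀP = [-27.0000 -6.0000; -8.2500 0.5000]
S = R + BᵀPB = [3 0; 0 3/2] + [72.0000 15.0000; 15.0000 9.2500] = [75.0000 15.0000; 15.0000 10.7500]
BᵀPA = [3.0000 24.0000; 10.2500 -2.0000]
K = S⁻¹·BᵀPA = [-0.2090 0.4955; 1.2452 -0.8774]
A−BK = [-0.1729 0.1135; 0.8826 -0.7587]
AᵀP(A−BK) = [3.1142 -2.4929; -2.4929 2.3535]
P' = Q + AᵀP(A−BK) = [4.3642 -4.4929; -4.4929 6.3535]
tr(P') = 10.7177

10.7177


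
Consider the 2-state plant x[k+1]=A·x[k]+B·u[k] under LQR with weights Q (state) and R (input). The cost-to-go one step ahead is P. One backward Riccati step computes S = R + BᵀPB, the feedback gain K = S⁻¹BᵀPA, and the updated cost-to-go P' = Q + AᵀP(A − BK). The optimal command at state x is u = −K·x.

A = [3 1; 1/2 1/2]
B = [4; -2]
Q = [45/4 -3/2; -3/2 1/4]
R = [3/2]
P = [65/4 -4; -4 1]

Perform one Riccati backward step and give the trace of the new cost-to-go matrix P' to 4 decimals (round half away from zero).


BᵀP = [73.0000 -18.0000]
S = R + BᵀPB = [3/2] + [328.0000] = [329.5000]
BᵀPA = [210.0000 64.0000]
K = S⁻¹·BᵀPA = [0.6373 0.1942]
A−BK = [0.4507 0.2231; 1.7747 0.8885]
AᵀP(A−BK) = [0.6608 0.2109; 0.2109 0.0690]
P' = Q + AᵀP(A−BK) = [11.9108 -1.2891; -1.2891 0.3190]
tr(P') = 12.2299

12.2299


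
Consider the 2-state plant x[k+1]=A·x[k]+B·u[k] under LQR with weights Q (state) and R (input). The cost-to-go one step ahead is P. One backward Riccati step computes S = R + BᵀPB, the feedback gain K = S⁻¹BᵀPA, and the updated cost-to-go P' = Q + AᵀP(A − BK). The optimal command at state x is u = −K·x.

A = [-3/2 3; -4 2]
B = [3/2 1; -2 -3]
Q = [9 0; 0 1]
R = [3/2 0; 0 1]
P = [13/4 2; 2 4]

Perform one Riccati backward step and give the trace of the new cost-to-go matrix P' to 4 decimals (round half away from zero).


49.2379

BᵀP = [0.8750 -5.0000; -2.7500 -10.0000]
S = R + BᵀPB = [3/2 0; 0 1] + [11.3125 15.8750; 15.8750 27.2500] = [12.8125 15.8750; 15.8750 28.2500]
BᵀPA = [18.6875 -7.3750; 44.1250 -28.2500]
K = S⁻¹·BᵀPA = [-1.5696 2.1842; 2.4440 -2.2274]
A−BK = [-1.5895 1.9511; 0.1927 -0.3138]
AᵀP(A−BK) = [16.8036 -19.1580; -19.1580 22.4343]
P' = Q + AᵀP(A−BK) = [25.8036 -19.1580; -19.1580 23.4343]
tr(P') = 49.2379


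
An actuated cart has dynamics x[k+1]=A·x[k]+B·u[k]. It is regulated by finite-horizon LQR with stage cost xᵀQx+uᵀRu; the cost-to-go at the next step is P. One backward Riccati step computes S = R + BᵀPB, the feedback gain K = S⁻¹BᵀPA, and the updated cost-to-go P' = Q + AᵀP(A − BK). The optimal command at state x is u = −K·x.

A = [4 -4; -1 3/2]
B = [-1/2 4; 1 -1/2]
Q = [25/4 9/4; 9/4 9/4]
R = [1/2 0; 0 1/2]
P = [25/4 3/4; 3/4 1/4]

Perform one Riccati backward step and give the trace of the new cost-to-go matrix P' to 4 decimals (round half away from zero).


9.5708

BᵀP = [-2.3750 -0.1250; 24.6250 2.8750]
S = R + BᵀPB = [1/2 0; 0 1/2] + [1.0625 -9.4375; -9.4375 97.0625] = [1.5625 -9.4375; -9.4375 97.5625]
BᵀPA = [-9.3750 9.3125; 95.6250 -94.1875]
K = S⁻¹·BᵀPA = [-0.1923 0.3102; 0.9615 -0.9354]
A−BK = [0.0577 -0.1033; -0.3269 0.7221]
AᵀP(A−BK) = [0.5000 -0.5192; -0.5192 0.5708]
P' = Q + AᵀP(A−BK) = [6.7500 1.7308; 1.7308 2.8208]
tr(P') = 9.5708


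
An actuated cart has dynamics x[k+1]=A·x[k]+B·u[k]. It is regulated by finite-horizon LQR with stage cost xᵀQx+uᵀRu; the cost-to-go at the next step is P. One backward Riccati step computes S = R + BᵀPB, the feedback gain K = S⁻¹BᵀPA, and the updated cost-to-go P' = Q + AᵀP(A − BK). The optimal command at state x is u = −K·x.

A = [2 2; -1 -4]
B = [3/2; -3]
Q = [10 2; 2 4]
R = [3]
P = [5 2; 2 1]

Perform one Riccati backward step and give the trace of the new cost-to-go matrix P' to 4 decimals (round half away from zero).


BᵀP = [1.5000 0.0000]
S = R + BᵀPB = [3] + [2.2500] = [5.2500]
BᵀPA = [3.0000 3.0000]
K = S⁻¹·BᵀPA = [0.5714 0.5714]
A−BK = [1.1429 1.1429; 0.7143 -2.2857]
AᵀP(A−BK) = [11.2857 2.2857; 2.2857 2.2857]
P' = Q + AᵀP(A−BK) = [21.2857 4.2857; 4.2857 6.2857]
tr(P') = 27.5714

27.5714


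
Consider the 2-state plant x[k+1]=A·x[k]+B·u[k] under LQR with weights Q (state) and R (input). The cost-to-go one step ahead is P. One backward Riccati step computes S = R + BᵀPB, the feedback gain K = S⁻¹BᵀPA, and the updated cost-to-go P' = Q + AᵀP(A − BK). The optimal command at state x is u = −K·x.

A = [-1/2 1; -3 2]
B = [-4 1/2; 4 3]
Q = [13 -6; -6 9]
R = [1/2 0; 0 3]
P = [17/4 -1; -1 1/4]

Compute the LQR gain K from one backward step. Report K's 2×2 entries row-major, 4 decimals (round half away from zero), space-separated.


-0.0414 -0.1066 -0.0381 0.0316

BᵀP = [-21.0000 5.0000; -0.8750 0.2500]
S = R + BᵀPB = [1/2 0; 0 3] + [104.0000 4.5000; 4.5000 0.3125] = [104.5000 4.5000; 4.5000 3.3125]
BᵀPA = [-4.5000 -11.0000; -0.3125 -0.3750]
K = S⁻¹·BᵀPA = [-0.0414 -0.1066; -0.0381 0.0316]
A−BK = [-0.6467 0.5577; -2.7201 2.3316]
AᵀP(A−BK) = [0.1142 -0.0949; -0.0949 0.0890]
P' = Q + AᵀP(A−BK) = [13.1142 -6.0949; -6.0949 9.0890]
tr(P') = 22.2032


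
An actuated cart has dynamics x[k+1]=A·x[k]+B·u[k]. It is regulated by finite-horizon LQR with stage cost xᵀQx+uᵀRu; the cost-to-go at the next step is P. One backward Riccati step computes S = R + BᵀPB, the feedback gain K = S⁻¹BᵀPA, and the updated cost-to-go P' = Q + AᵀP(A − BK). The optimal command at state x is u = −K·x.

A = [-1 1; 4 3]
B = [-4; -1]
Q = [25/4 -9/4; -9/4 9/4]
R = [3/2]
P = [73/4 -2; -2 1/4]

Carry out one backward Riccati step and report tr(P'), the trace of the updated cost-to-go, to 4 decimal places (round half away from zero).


BᵀP = [-71.0000 7.7500]
S = R + BᵀPB = [3/2] + [276.2500] = [277.7500]
BᵀPA = [102.0000 -47.7500]
K = S⁻¹·BᵀPA = [0.3672 -0.1719]
A−BK = [0.4689 0.3123; 4.3672 2.8281]
AᵀP(A−BK) = [0.7919 0.2856; 0.2856 0.2910]
P' = Q + AᵀP(A−BK) = [7.0419 -1.9644; -1.9644 2.5410]
tr(P') = 9.5828

9.5828


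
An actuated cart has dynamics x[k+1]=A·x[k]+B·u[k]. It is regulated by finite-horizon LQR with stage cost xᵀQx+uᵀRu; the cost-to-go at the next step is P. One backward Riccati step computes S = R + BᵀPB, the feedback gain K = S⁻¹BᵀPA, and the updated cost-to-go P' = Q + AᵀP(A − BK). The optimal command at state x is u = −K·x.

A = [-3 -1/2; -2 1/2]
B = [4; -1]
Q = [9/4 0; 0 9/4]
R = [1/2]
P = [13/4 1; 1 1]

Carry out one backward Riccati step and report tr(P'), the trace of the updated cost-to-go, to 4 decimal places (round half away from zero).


BᵀP = [12.0000 3.0000]
S = R + BᵀPB = [1/2] + [45.0000] = [45.5000]
BᵀPA = [-42.0000 -4.5000]
K = S⁻¹·BᵀPA = [-0.9231 -0.0989]
A−BK = [0.6923 -0.1044; -2.9231 0.4011]
AᵀP(A−BK) = [6.4808 -0.7788; -0.7788 0.1174]
P' = Q + AᵀP(A−BK) = [8.7308 -0.7788; -0.7788 2.3674]
tr(P') = 11.0982

11.0982


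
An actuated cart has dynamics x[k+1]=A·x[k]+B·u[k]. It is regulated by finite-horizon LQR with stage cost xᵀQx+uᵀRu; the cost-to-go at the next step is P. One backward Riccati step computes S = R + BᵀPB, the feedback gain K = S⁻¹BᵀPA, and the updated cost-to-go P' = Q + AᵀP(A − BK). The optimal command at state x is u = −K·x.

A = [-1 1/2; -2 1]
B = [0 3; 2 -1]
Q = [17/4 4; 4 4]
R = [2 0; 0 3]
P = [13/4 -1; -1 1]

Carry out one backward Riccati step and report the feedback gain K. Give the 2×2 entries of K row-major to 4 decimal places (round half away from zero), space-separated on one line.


BᵀP = [-2.0000 2.0000; 10.7500 -4.0000]
S = R + BᵀPB = [2 0; 0 3] + [4.0000 -8.0000; -8.0000 36.2500] = [6.0000 -8.0000; -8.0000 39.2500]
BᵀPA = [-2.0000 1.0000; -2.7500 1.3750]
K = S⁻¹·BᵀPA = [-0.5860 0.2930; -0.1895 0.0948]
A−BK = [-0.4315 0.2157; -1.0175 0.5087]
AᵀP(A−BK) = [1.5569 -0.7784; -0.7784 0.3892]
P' = Q + AᵀP(A−BK) = [5.8069 3.2216; 3.2216 4.3892]
tr(P') = 10.1961

-0.5860 0.2930 -0.1895 0.0948


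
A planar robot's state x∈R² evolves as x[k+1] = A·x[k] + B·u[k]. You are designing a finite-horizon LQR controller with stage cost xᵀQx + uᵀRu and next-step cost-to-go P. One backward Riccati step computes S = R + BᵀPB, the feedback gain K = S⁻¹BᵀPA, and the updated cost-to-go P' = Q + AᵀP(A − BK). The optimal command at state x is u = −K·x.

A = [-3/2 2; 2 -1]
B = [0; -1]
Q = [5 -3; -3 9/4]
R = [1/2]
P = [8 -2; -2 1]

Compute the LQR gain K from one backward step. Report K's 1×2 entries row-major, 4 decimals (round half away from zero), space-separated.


-3.3333 3.3333

BᵀP = [2.0000 -1.0000]
S = R + BᵀPB = [1/2] + [1.0000] = [1.5000]
BᵀPA = [-5.0000 5.0000]
K = S⁻¹·BᵀPA = [-3.3333 3.3333]
A−BK = [-1.5000 2.0000; -1.3333 2.3333]
AᵀP(A−BK) = [17.3333 -20.3333; -20.3333 24.3333]
P' = Q + AᵀP(A−BK) = [22.3333 -23.3333; -23.3333 26.5833]
tr(P') = 48.9167


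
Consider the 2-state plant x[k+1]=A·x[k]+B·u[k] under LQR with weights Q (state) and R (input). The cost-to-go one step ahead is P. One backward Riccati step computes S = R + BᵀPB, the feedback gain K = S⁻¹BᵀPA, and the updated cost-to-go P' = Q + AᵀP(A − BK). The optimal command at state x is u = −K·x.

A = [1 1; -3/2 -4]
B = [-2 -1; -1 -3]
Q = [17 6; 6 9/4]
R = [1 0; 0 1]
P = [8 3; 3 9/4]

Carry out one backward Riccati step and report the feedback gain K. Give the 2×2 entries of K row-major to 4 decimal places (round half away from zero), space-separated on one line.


-0.6566 -0.9451 0.5577 1.3407

BᵀP = [-19.0000 -8.2500; -17.0000 -9.7500]
S = R + BᵀPB = [1 0; 0 1] + [46.2500 43.7500; 43.7500 46.2500] = [47.2500 43.7500; 43.7500 47.2500]
BᵀPA = [-6.6250 14.0000; -2.3750 22.0000]
K = S⁻¹·BᵀPA = [-0.6566 -0.9451; 0.5577 1.3407]
A−BK = [0.2445 0.4505; -0.4835 -0.9231]
AᵀP(A−BK) = [1.0371 1.9231; 1.9231 3.7363]
P' = Q + AᵀP(A−BK) = [18.0371 7.9231; 7.9231 5.9863]
tr(P') = 24.0234


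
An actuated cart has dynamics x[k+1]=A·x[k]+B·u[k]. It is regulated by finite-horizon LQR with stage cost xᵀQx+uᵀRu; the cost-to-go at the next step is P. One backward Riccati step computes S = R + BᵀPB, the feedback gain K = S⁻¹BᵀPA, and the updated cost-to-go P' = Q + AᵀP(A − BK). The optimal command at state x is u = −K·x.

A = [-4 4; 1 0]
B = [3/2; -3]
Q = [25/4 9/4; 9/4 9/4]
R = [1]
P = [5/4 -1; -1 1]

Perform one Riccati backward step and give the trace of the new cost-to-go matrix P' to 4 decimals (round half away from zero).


BᵀP = [4.8750 -4.5000]
S = R + BᵀPB = [1] + [20.8125] = [21.8125]
BᵀPA = [-24.0000 19.5000]
K = S⁻¹·BᵀPA = [-1.1003 0.8940]
A−BK = [-2.3496 2.6590; -2.3009 2.6819]
AᵀP(A−BK) = [2.5931 -2.5444; -2.5444 2.5673]
P' = Q + AᵀP(A−BK) = [8.8431 -0.2944; -0.2944 4.8173]
tr(P') = 13.6605

13.6605


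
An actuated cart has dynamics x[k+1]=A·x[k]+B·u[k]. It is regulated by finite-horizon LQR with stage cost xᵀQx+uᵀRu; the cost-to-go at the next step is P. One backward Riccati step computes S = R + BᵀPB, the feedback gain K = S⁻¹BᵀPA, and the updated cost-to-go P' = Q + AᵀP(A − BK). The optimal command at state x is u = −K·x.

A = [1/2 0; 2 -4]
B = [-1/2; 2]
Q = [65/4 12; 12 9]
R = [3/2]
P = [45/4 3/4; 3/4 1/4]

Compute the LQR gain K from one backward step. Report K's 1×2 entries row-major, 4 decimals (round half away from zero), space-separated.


-0.4754 -0.1311

BᵀP = [-4.1250 0.1250]
S = R + BᵀPB = [3/2] + [2.3125] = [3.8125]
BᵀPA = [-1.8125 -0.5000]
K = S⁻¹·BᵀPA = [-0.4754 -0.1311]
A−BK = [0.2623 -0.0656; 2.9508 -3.7377]
AᵀP(A−BK) = [4.4508 -3.7377; -3.7377 3.9344]
P' = Q + AᵀP(A−BK) = [20.7008 8.2623; 8.2623 12.9344]
tr(P') = 33.6352


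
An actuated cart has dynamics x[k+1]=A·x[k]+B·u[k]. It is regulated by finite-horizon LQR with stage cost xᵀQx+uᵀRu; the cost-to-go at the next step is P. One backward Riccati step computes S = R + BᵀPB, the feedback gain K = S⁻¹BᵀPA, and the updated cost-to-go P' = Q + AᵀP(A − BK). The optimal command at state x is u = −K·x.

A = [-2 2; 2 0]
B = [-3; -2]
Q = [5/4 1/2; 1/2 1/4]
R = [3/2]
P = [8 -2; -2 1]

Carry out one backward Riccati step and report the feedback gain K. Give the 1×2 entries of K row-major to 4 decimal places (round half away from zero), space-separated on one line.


BᵀP = [-20.0000 4.0000]
S = R + BᵀPB = [3/2] + [52.0000] = [53.5000]
BᵀPA = [48.0000 -40.0000]
K = S⁻¹·BᵀPA = [0.8972 -0.7477]
A−BK = [0.6916 -0.2430; 3.7944 -1.4953]
AᵀP(A−BK) = [8.9346 -4.1121; -4.1121 2.0935]
P' = Q + AᵀP(A−BK) = [10.1846 -3.6121; -3.6121 2.3435]
tr(P') = 12.5280

0.8972 -0.7477


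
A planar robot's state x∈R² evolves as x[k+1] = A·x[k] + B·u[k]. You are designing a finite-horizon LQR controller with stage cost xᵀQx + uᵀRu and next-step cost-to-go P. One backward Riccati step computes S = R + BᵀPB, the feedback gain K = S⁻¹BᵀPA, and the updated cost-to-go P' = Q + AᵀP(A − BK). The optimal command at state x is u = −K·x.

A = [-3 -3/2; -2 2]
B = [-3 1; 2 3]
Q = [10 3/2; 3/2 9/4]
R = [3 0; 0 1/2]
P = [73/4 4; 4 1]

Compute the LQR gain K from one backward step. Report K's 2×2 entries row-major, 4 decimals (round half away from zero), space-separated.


BᵀP = [-46.7500 -10.0000; 30.2500 7.0000]
S = R + BᵀPB = [3 0; 0 1/2] + [120.2500 -76.7500; -76.7500 51.2500] = [123.2500 -76.7500; -76.7500 51.7500]
BᵀPA = [160.2500 50.1250; -104.7500 -31.3750]
K = S⁻¹·BᵀPA = [0.5196 0.3813; -1.2535 -0.0408]
A−BK = [-0.1876 -0.3153; 0.7214 1.3597]
AᵀP(A−BK) = [1.6757 0.7502; 0.7502 0.6704]
P' = Q + AᵀP(A−BK) = [11.6757 2.2502; 2.2502 2.9204]
tr(P') = 14.5961

0.5196 0.3813 -1.2535 -0.0408


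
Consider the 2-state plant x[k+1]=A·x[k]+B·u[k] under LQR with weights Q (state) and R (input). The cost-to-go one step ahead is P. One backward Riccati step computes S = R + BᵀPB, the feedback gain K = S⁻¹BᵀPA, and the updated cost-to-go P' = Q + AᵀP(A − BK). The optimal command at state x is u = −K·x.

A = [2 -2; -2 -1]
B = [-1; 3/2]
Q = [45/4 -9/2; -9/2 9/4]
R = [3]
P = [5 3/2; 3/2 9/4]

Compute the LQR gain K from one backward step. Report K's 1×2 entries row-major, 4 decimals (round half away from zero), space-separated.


BᵀP = [-2.7500 1.8750]
S = R + BᵀPB = [3] + [5.5625] = [8.5625]
BᵀPA = [-9.2500 3.6250]
K = S⁻¹·BᵀPA = [-1.0803 0.4234]
A−BK = [0.9197 -1.5766; -0.3796 -1.6350]
AᵀP(A−BK) = [7.0073 -8.5839; -8.5839 26.7153]
P' = Q + AᵀP(A−BK) = [18.2573 -13.0839; -13.0839 28.9653]
tr(P') = 47.2226

-1.0803 0.4234


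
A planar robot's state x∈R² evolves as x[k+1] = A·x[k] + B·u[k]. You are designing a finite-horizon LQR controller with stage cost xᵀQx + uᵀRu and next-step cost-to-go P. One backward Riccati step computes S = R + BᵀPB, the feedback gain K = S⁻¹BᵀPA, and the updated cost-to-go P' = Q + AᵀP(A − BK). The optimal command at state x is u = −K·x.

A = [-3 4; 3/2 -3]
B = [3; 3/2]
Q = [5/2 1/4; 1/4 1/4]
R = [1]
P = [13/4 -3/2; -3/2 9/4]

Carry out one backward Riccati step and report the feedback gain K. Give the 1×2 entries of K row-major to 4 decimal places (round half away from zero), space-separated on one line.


BᵀP = [7.5000 -1.1250]
S = R + BᵀPB = [1] + [20.8125] = [21.8125]
BᵀPA = [-24.1875 33.3750]
K = S⁻¹·BᵀPA = [-1.1089 1.5301]
A−BK = [0.3266 -0.5903; 3.1633 -5.2951]
AᵀP(A−BK) = [20.9914 -34.6160; -34.6160 57.1834]
P' = Q + AᵀP(A−BK) = [23.4914 -34.3660; -34.3660 57.4334]
tr(P') = 80.9248

-1.1089 1.5301


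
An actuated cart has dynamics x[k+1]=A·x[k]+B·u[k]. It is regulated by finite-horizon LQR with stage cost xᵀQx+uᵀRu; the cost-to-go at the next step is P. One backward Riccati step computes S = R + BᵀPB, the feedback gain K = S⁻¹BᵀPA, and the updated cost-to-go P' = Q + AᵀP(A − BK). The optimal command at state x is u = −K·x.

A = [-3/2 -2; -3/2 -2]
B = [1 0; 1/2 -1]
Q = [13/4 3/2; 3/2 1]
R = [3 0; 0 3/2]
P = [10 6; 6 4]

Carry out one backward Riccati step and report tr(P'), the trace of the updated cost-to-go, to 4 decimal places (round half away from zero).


21.9810

BᵀP = [13.0000 8.0000; -6.0000 -4.0000]
S = R + BᵀPB = [3 0; 0 3/2] + [17.0000 -8.0000; -8.0000 4.0000] = [20.0000 -8.0000; -8.0000 5.5000]
BᵀPA = [-31.5000 -42.0000; 15.0000 20.0000]
K = S⁻¹·BᵀPA = [-1.1576 -1.5435; 1.0435 1.3913]
A−BK = [-0.3424 -0.4565; 0.1223 0.1630]
AᵀP(A−BK) = [6.3832 8.5109; 8.5109 11.3478]
P' = Q + AᵀP(A−BK) = [9.6332 10.0109; 10.0109 12.3478]
tr(P') = 21.9810


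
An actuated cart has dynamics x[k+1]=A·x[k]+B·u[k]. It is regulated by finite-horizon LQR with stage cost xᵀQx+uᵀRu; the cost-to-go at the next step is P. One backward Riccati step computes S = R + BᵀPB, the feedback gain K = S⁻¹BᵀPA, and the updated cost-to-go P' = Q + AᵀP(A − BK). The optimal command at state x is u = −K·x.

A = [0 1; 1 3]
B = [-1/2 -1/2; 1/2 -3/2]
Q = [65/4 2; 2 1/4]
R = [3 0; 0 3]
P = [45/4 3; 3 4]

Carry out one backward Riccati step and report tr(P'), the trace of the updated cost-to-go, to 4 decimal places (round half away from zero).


27.4963

BᵀP = [-4.1250 0.5000; -10.1250 -7.5000]
S = R + BᵀPB = [3 0; 0 3] + [2.3125 1.3125; 1.3125 16.3125] = [5.3125 1.3125; 1.3125 19.3125]
BᵀPA = [0.5000 -2.6250; -7.5000 -32.6250]
K = S⁻¹·BᵀPA = [0.1933 -0.0781; -0.4015 -1.6840]
A−BK = [-0.1041 0.1190; 0.3011 0.5130]
AᵀP(A−BK) = [0.8922 2.4089; 2.4089 10.1041]
P' = Q + AᵀP(A−BK) = [17.1422 4.4089; 4.4089 10.3541]
tr(P') = 27.4963


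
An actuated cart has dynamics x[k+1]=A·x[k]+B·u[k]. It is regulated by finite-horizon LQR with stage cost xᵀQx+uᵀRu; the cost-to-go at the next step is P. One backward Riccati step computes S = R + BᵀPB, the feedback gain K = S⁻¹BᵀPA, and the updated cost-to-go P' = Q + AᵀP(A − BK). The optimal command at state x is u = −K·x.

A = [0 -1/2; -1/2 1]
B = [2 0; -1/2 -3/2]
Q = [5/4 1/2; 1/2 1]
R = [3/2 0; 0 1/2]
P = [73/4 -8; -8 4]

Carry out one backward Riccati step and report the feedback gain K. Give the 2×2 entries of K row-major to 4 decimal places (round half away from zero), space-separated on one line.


BᵀP = [40.5000 -18.0000; 12.0000 -6.0000]
S = R + BᵀPB = [3/2 0; 0 1/2] + [90.0000 27.0000; 27.0000 9.0000] = [91.5000 27.0000; 27.0000 9.5000]
BᵀPA = [9.0000 -38.2500; 3.0000 -12.0000]
K = S⁻¹·BᵀPA = [0.0321 -0.2807; 0.2246 -0.4652]
A−BK = [-0.0642 0.0615; -0.1471 0.1618]
AᵀP(A−BK) = [0.0374 -0.0775; -0.0775 0.2410]
P' = Q + AᵀP(A−BK) = [1.2874 0.4225; 0.4225 1.2410]
tr(P') = 2.5284

0.0321 -0.2807 0.2246 -0.4652


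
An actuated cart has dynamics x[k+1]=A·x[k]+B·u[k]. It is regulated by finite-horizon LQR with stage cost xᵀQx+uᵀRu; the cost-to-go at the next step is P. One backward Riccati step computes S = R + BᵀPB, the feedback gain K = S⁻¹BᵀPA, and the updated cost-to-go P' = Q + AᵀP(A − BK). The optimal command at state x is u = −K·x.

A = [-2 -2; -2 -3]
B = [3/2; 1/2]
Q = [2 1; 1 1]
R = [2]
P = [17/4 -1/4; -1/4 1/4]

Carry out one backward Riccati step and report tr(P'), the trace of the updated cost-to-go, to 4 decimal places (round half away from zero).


10.1778

BᵀP = [6.2500 -0.2500]
S = R + BᵀPB = [2] + [9.2500] = [11.2500]
BᵀPA = [-12.0000 -11.7500]
K = S⁻¹·BᵀPA = [-1.0667 -1.0444]
A−BK = [-0.4000 -0.4333; -1.4667 -2.4778]
AᵀP(A−BK) = [3.2000 3.4667; 3.4667 3.9778]
P' = Q + AᵀP(A−BK) = [5.2000 4.4667; 4.4667 4.9778]
tr(P') = 10.1778


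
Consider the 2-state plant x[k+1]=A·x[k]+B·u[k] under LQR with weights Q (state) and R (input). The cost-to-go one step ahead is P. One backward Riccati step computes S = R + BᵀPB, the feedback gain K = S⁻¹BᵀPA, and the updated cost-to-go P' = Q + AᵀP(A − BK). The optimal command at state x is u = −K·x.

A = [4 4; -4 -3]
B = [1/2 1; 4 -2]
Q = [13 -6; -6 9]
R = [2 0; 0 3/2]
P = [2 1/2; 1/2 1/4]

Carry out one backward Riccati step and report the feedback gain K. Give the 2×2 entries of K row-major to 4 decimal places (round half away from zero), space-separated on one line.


BᵀP = [3.0000 1.2500; 1.0000 0.0000]
S = R + BᵀPB = [2 0; 0 3/2] + [6.5000 0.5000; 0.5000 1.0000] = [8.5000 0.5000; 0.5000 2.5000]
BᵀPA = [7.0000 8.2500; 4.0000 4.0000]
K = S⁻¹·BᵀPA = [0.7381 0.8869; 1.4524 1.4226]
A−BK = [2.1786 2.1339; -4.0476 -3.7024]
AᵀP(A−BK) = [9.0238 9.1012; 9.1012 9.2426]
P' = Q + AᵀP(A−BK) = [22.0238 3.1012; 3.1012 18.2426]
tr(P') = 40.2664

0.7381 0.8869 1.4524 1.4226


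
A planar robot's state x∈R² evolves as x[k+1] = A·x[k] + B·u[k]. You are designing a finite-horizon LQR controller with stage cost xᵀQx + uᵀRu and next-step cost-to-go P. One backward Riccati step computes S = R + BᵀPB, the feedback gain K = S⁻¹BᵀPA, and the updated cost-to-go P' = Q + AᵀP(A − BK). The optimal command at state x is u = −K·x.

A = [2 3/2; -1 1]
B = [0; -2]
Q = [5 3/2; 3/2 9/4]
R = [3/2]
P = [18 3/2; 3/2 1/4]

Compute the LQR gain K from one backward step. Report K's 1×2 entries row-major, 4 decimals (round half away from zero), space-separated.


BᵀP = [-3.0000 -0.5000]
S = R + BᵀPB = [3/2] + [1.0000] = [2.5000]
BᵀPA = [-5.5000 -5.0000]
K = S⁻¹·BᵀPA = [-2.2000 -2.0000]
A−BK = [2.0000 1.5000; -5.4000 -3.0000]
AᵀP(A−BK) = [54.1500 43.5000; 43.5000 35.2500]
P' = Q + AᵀP(A−BK) = [59.1500 45.0000; 45.0000 37.5000]
tr(P') = 96.6500

-2.2000 -2.0000


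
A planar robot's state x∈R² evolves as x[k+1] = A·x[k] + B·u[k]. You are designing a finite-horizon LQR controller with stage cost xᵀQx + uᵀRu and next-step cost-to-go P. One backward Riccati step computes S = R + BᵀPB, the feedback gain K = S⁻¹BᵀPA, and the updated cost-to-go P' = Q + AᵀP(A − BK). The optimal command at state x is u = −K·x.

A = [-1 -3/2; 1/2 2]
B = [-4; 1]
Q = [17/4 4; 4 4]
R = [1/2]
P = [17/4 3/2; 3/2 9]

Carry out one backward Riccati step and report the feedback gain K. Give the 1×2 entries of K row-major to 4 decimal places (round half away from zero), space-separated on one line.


0.2595 0.4466

BᵀP = [-15.5000 3.0000]
S = R + BᵀPB = [1/2] + [65.0000] = [65.5000]
BᵀPA = [17.0000 29.2500]
K = S⁻¹·BᵀPA = [0.2595 0.4466]
A−BK = [0.0382 0.2863; 0.2405 1.5534]
AᵀP(A−BK) = [0.5878 3.6584; 3.6584 23.5005]
P' = Q + AᵀP(A−BK) = [4.8378 7.6584; 7.6584 27.5005]
tr(P') = 32.3383


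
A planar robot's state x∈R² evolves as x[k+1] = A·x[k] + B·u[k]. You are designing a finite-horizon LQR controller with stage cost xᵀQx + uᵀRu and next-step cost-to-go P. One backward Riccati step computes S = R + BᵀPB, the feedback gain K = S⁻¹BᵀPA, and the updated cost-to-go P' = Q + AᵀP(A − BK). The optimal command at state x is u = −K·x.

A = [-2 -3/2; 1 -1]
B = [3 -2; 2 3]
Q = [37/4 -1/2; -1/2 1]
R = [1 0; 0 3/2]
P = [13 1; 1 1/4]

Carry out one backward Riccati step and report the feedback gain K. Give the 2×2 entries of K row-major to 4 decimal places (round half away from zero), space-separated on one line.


-0.3792 -0.4647 0.4031 0.0578

BᵀP = [41.0000 3.5000; -23.0000 -1.2500]
S = R + BᵀPB = [1 0; 0 3/2] + [130.0000 -71.5000; -71.5000 42.2500] = [131.0000 -71.5000; -71.5000 43.7500]
BᵀPA = [-78.5000 -65.0000; 44.7500 35.7500]
K = S⁻¹·BᵀPA = [-0.3792 -0.4647; 0.4031 0.0578]
A−BK = [-0.0561 0.0095; 0.5493 -0.2439]
AᵀP(A−BK) = [0.4422 0.1896; 0.1896 0.2323]
P' = Q + AᵀP(A−BK) = [9.6922 -0.3104; -0.3104 1.2323]
tr(P') = 10.9246


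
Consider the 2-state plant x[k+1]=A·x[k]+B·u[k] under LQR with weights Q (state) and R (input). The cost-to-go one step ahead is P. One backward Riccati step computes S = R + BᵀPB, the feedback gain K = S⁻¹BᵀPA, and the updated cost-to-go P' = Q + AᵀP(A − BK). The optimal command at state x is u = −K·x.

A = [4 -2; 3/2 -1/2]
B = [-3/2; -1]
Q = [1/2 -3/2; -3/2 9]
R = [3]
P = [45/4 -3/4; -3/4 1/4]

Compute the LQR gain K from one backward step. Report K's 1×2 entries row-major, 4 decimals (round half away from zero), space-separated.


-2.4014 1.2090

BᵀP = [-16.1250 0.8750]
S = R + BᵀPB = [3] + [23.3125] = [26.3125]
BᵀPA = [-63.1875 31.8125]
K = S⁻¹·BᵀPA = [-2.4014 1.2090]
A−BK = [0.3979 -0.1865; -0.9014 0.7090]
AᵀP(A−BK) = [19.8224 -10.0422; -10.0422 5.1004]
P' = Q + AᵀP(A−BK) = [20.3224 -11.5422; -11.5422 14.1004]
tr(P') = 34.4228


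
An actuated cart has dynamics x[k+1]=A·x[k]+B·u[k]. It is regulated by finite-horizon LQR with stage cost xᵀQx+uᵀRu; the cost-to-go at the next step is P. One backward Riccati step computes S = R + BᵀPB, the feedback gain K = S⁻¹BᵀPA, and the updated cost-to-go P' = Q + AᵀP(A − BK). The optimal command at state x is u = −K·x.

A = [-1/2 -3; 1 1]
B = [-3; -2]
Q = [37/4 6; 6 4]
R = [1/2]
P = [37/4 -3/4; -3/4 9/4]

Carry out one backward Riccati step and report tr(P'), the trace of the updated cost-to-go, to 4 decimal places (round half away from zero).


37.2728

BᵀP = [-26.2500 -2.2500]
S = R + BᵀPB = [1/2] + [83.2500] = [83.7500]
BᵀPA = [10.8750 76.5000]
K = S⁻¹·BᵀPA = [0.1299 0.9134]
A−BK = [-0.1104 -0.2597; 1.2597 2.8269]
AᵀP(A−BK) = [3.9004 8.8164; 8.8164 20.1224]
P' = Q + AᵀP(A−BK) = [13.1504 14.8164; 14.8164 24.1224]
tr(P') = 37.2728


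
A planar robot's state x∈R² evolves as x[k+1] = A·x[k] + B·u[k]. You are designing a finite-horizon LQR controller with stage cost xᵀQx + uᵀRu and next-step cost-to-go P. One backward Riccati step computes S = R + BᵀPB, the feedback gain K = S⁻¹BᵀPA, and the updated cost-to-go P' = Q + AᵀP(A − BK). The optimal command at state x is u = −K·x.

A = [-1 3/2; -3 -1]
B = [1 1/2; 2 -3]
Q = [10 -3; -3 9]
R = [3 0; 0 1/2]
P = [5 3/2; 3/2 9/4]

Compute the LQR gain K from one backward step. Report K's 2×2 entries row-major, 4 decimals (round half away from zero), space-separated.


BᵀP = [8.0000 6.0000; -2.0000 -6.0000]
S = R + BᵀPB = [3 0; 0 1/2] + [20.0000 -14.0000; -14.0000 17.0000] = [23.0000 -14.0000; -14.0000 17.5000]
BᵀPA = [-26.0000 6.0000; 20.0000 3.0000]
K = S⁻¹·BᵀPA = [-0.8475 0.7119; 0.4649 0.7409]
A−BK = [-0.3850 0.4177; 0.0896 -0.2010]
AᵀP(A−BK) = [2.9183 -2.3099; -2.3099 2.5061]
P' = Q + AᵀP(A−BK) = [12.9183 -5.3099; -5.3099 11.5061]
tr(P') = 24.4243

-0.8475 0.7119 0.4649 0.7409


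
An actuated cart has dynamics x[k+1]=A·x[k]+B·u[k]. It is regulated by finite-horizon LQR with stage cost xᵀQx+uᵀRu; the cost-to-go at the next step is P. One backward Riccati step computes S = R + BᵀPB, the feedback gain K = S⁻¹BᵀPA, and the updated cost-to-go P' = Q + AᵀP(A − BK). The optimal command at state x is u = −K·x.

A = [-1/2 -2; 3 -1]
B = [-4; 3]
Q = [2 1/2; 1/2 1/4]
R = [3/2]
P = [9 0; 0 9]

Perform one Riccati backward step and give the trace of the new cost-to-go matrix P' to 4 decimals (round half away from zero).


78.2881

BᵀP = [-36.0000 27.0000]
S = R + BᵀPB = [3/2] + [225.0000] = [226.5000]
BᵀPA = [99.0000 45.0000]
K = S⁻¹·BᵀPA = [0.4371 0.1987]
A−BK = [1.2483 -1.2053; 1.6887 -1.5960]
AᵀP(A−BK) = [39.9785 -37.6689; -37.6689 36.0596]
P' = Q + AᵀP(A−BK) = [41.9785 -37.1689; -37.1689 36.3096]
tr(P') = 78.2881


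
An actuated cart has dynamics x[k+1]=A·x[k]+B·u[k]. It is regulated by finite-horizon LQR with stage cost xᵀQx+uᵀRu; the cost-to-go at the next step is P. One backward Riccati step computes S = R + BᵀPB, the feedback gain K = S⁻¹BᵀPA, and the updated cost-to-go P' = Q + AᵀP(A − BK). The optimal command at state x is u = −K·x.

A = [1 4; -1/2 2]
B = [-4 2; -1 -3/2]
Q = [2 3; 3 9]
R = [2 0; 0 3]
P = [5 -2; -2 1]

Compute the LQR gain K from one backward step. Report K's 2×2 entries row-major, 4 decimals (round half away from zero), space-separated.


-0.2054 -0.7616 0.1664 0.1499

BᵀP = [-18.0000 7.0000; 13.0000 -5.5000]
S = R + BᵀPB = [2 0; 0 3] + [65.0000 -46.5000; -46.5000 34.2500] = [67.0000 -46.5000; -46.5000 37.2500]
BᵀPA = [-21.5000 -58.0000; 15.7500 41.0000]
K = S⁻¹·BᵀPA = [-0.2054 -0.7616; 0.1664 0.1499]
A−BK = [-0.1544 0.6537; -0.4558 1.4633]
AᵀP(A−BK) = [0.2129 0.2639; 0.2639 1.6792]
P' = Q + AᵀP(A−BK) = [2.2129 3.2639; 3.2639 10.6792]
tr(P') = 12.8921


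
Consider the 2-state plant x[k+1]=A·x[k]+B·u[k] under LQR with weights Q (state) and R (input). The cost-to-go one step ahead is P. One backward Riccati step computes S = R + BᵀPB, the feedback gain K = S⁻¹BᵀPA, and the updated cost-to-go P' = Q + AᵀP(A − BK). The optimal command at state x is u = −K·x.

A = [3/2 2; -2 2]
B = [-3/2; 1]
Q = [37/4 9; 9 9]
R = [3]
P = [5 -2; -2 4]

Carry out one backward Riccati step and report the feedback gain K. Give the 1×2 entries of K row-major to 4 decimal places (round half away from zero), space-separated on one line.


-1.1649 -0.2062

BᵀP = [-9.5000 7.0000]
S = R + BᵀPB = [3] + [21.2500] = [24.2500]
BᵀPA = [-28.2500 -5.0000]
K = S⁻¹·BᵀPA = [-1.1649 -0.2062]
A−BK = [-0.2474 1.6907; -0.8351 2.2062]
AᵀP(A−BK) = [6.3402 -4.8247; -4.8247 18.9691]
P' = Q + AᵀP(A−BK) = [15.5902 4.1753; 4.1753 27.9691]
tr(P') = 43.5593


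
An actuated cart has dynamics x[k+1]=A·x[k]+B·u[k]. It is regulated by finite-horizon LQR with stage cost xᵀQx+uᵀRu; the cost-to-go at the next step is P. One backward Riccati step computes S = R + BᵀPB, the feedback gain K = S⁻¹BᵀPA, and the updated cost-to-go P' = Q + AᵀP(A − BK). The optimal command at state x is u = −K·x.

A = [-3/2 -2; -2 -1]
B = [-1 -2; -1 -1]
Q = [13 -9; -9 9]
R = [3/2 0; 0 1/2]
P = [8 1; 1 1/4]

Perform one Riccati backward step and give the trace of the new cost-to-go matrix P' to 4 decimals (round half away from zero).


22.9133

BᵀP = [-9.0000 -1.2500; -17.0000 -2.2500]
S = R + BᵀPB = [3/2 0; 0 1/2] + [10.2500 19.2500; 19.2500 36.2500] = [11.7500 19.2500; 19.2500 36.7500]
BᵀPA = [16.0000 19.2500; 30.0000 36.2500]
K = S⁻¹·BᵀPA = [0.1714 0.1571; 0.7265 0.9041]
A−BK = [0.1245 -0.0347; -1.1020 0.0612]
AᵀP(A−BK) = [0.4612 0.3633; 0.3633 0.4520]
P' = Q + AᵀP(A−BK) = [13.4612 -8.6367; -8.6367 9.4520]
tr(P') = 22.9133


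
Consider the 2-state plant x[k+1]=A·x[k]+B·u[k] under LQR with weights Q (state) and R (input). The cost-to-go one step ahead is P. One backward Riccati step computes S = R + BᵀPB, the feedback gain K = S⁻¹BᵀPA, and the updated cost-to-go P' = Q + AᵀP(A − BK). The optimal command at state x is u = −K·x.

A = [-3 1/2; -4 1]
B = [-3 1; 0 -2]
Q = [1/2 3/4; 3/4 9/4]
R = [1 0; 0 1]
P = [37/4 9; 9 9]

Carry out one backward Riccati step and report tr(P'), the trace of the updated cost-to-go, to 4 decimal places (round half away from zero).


BᵀP = [-27.7500 -27.0000; -8.7500 -9.0000]
S = R + BᵀPB = [1 0; 0 1] + [83.2500 26.2500; 26.2500 9.2500] = [84.2500 26.2500; 26.2500 10.2500]
BᵀPA = [191.2500 -40.8750; 62.2500 -13.3750]
K = S⁻¹·BᵀPA = [1.8696 -0.3890; 1.2851 -0.3087]
A−BK = [1.3238 -0.3582; -1.4298 0.3825]
AᵀP(A−BK) = [5.6862 -1.2658; -1.2658 0.2840]
P' = Q + AᵀP(A−BK) = [6.1862 -0.5158; -0.5158 2.5340]
tr(P') = 8.7203

8.7203


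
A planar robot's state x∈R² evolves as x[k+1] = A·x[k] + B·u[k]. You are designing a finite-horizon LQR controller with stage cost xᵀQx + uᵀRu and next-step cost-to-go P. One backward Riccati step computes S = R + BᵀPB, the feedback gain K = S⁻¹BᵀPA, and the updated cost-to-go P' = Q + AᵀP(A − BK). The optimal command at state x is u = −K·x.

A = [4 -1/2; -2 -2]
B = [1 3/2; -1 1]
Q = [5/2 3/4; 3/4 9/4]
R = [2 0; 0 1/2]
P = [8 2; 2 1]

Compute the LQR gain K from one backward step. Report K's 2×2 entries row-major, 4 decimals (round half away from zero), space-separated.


1.0318 0.2866 1.4777 -0.7006

BᵀP = [6.0000 1.0000; 14.0000 4.0000]
S = R + BᵀPB = [2 0; 0 1/2] + [5.0000 10.0000; 10.0000 25.0000] = [7.0000 10.0000; 10.0000 25.5000]
BᵀPA = [22.0000 -5.0000; 48.0000 -15.0000]
K = S⁻¹·BᵀPA = [1.0318 0.2866; 1.4777 -0.7006]
A−BK = [0.7516 0.2643; -2.4459 -1.0127]
AᵀP(A−BK) = [6.3694 1.3248; 1.3248 0.9236]
P' = Q + AᵀP(A−BK) = [8.8694 2.0748; 2.0748 3.1736]
tr(P') = 12.0430


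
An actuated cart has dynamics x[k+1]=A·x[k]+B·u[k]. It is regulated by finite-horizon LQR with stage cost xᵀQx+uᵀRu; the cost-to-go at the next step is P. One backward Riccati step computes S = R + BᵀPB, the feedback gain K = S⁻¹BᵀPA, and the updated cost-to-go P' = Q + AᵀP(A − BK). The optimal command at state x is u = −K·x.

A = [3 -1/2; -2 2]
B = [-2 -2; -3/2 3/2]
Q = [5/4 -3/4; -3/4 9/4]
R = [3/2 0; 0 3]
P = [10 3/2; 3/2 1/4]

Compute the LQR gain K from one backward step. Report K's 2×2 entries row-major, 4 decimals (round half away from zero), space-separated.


BᵀP = [-22.2500 -3.3750; -17.7500 -2.6250]
S = R + BᵀPB = [3/2 0; 0 3] + [49.5625 39.4375; 39.4375 31.5625] = [51.0625 39.4375; 39.4375 34.5625]
BᵀPA = [-60.0000 4.3750; -48.0000 3.6250]
K = S⁻¹·BᵀPA = [-0.8626 0.0394; -0.4045 0.0600]
A−BK = [0.4658 -0.3013; -2.6872 1.9691]
AᵀP(A−BK) = [1.8268 -0.2597; -0.2597 0.1104]
P' = Q + AᵀP(A−BK) = [3.0768 -1.0097; -1.0097 2.3604]
tr(P') = 5.4372

-0.8626 0.0394 -0.4045 0.0600
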